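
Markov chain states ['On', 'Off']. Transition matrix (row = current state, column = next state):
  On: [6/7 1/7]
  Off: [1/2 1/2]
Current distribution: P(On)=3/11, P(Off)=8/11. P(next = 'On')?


P(next=On) = Σᵢ P(now=i)×P(i→On)
= 3/11×6/7 + 8/11×1/2
= 18/77 + 4/11 = 46/77

P = 46/77 ≈ 0.5974


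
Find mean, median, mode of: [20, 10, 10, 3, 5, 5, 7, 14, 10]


Sorted: [3, 5, 5, 7, 10, 10, 10, 14, 20]
Mean = 84/9 = 28/3
Median = 10
Freq: {20: 1, 10: 3, 3: 1, 5: 2, 7: 1, 14: 1}
Mode: [10]

Mean=28/3, Median=10, Mode=10


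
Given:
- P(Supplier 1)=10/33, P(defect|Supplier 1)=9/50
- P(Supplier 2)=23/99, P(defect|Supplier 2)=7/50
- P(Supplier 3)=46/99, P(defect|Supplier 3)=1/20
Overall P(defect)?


P(B) = Σ P(B|Aᵢ)×P(Aᵢ)
  9/50×10/33 = 3/55
  7/50×23/99 = 161/4950
  1/20×46/99 = 23/990
Sum = 91/825

P(defect) = 91/825 ≈ 11.03%


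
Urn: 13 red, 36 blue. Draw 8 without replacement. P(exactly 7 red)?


Hypergeometric: C(13,7)×C(36,1)/C(49,8)
= 1716×36/450978066 = 312/2277667

P(X=7) = 312/2277667 ≈ 0.01%


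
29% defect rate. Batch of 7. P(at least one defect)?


P(all good) = (71/100)^7 = 9095120158391/100000000000000
P(≥1 defect) = 90904879841609/100000000000000

P = 90904879841609/100000000000000 ≈ 90.90%


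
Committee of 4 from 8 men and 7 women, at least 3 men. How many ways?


Count by #men:
  3M,1W: C(8,3)×C(7,1)=392
  4M,0W: C(8,4)×C(7,0)=70
Total = 462

462


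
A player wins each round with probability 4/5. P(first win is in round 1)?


Geometric: P(X=1) = (1-p)^(k-1)×p = (1/5)^0×4/5 = 4/5

P(X=1) = 4/5 ≈ 80.00%


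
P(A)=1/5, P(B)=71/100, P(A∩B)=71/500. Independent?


P(A)×P(B) = 71/500
P(A∩B) = 71/500
Equal ✓ → Independent

Yes, independent


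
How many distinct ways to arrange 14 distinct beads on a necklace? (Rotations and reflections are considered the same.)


Free circular arrangements: rotations and reflections both identified.
(n-1)!/2 = 13!/2 = 6227020800/2 = 3113510400

3113510400


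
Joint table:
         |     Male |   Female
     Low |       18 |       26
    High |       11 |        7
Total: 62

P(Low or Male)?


P(Low∨Male) = P(Low) + P(Male) - P(Low∧Male)
= (44 + 29 - 18)/62 = 55/62

P = 55/62 ≈ 88.71%


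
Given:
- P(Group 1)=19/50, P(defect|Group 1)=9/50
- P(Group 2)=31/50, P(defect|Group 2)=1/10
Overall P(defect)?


P(B) = Σ P(B|Aᵢ)×P(Aᵢ)
  9/50×19/50 = 171/2500
  1/10×31/50 = 31/500
Sum = 163/1250

P(defect) = 163/1250 ≈ 13.04%


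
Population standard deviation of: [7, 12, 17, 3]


Mean = 39/4
  (7-39/4)²=121/16
  (12-39/4)²=81/16
  (17-39/4)²=841/16
  (3-39/4)²=729/16
Σ(x-μ)² = 443/4
σ² = (443/4)/4 = 443/16

σ = √(443/16) ≈ 5.2619


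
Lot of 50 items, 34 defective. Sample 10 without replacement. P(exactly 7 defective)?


Hypergeometric: C(34,7)×C(16,3)/C(50,10)
= 5379616×560/10272278170 = 3912448/13340621

P(X=7) = 3912448/13340621 ≈ 29.33%


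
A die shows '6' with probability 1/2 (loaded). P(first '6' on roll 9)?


Geometric: P(X=9) = (1-p)^(k-1)×p = (1/2)^8×1/2 = 1/512

P(X=9) = 1/512 ≈ 0.20%


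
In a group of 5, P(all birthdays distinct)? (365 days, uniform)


P(all different) = Π(365-i)/365 for i=0..4
= (365/365)×(364/365)×...×(361/365)
= 0.972864

P ≈ 0.9729 ≈ 97.29%


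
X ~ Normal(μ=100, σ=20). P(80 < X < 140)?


z₁=(80-100)/20=-1.0, z₂=(140-100)/20=2.0
P = Φ(2.0) - Φ(-1.0) = 0.977250 - 0.158655 = 0.818595 ≈ 0.8186

P(80 < X < 140) ≈ 0.8186


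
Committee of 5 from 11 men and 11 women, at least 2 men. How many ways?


Count by #men:
  2M,3W: C(11,2)×C(11,3)=9075
  3M,2W: C(11,3)×C(11,2)=9075
  4M,1W: C(11,4)×C(11,1)=3630
  5M,0W: C(11,5)×C(11,0)=462
Total = 22242

22242


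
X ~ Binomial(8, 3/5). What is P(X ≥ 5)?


P(X ≥ 5) = Σ P(X=i) for i=5..8
P(X=5) = 108864/390625
P(X=6) = 81648/390625
P(X=7) = 34992/390625
P(X=8) = 6561/390625
Sum = 46413/78125

P(X ≥ 5) = 46413/78125 ≈ 59.41%


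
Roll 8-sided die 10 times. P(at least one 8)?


P(no 8)^10 = (7/8)^10 = 282475249/1073741824
P(≥1) = 1 - 282475249/1073741824 = 791266575/1073741824

P = 791266575/1073741824 ≈ 73.69%


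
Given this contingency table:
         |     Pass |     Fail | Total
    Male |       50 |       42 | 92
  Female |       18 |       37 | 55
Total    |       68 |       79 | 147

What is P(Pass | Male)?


P(Pass | Male) = 50/(50+42) = 50/92 = 25/46

P(Pass|Male) = 25/46 ≈ 54.35%


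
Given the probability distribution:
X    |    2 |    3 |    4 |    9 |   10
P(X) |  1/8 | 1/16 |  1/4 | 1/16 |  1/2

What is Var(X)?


E[X] = 7
E[X²] = 481/8
Var(X) = E[X²] - (E[X])² = 481/8 - 49 = 89/8

Var(X) = 89/8 ≈ 11.1250


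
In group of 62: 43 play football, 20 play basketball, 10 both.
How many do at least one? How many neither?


|A∪B| = 43+20-10 = 53
Neither = 62-53 = 9

At least one: 53; Neither: 9


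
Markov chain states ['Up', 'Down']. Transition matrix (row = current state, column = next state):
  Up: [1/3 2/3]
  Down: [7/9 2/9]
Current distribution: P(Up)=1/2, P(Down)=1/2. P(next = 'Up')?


P(next=Up) = Σᵢ P(now=i)×P(i→Up)
= 1/2×1/3 + 1/2×7/9
= 1/6 + 7/18 = 5/9

P = 5/9 ≈ 0.5556


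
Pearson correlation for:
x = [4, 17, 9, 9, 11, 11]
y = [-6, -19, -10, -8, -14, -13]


n=6, Σx=61, Σy=-70, Σxy=-806, Σx²=709, Σy²=926
r = (6×(-806) - 61×(-70))/√((6×709 - 61²)(6×926 - (-70)²))
= -566/√(533×656) = -566/√349648 ≈ -566/591.3104 ≈ -0.9572

r ≈ -0.9572


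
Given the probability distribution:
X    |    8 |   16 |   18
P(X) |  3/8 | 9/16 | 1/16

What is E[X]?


E[X] = Σ x·P(X=x)
= (8)×(3/8) + (16)×(9/16) + (18)×(1/16)
= 105/8

E[X] = 105/8


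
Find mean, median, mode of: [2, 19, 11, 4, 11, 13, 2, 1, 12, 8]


Sorted: [1, 2, 2, 4, 8, 11, 11, 12, 13, 19]
Mean = 83/10
Median = 19/2
Freq: {2: 2, 19: 1, 11: 2, 4: 1, 13: 1, 1: 1, 12: 1, 8: 1}
Mode: [2, 11]

Mean=83/10, Median=19/2, Mode=[2, 11]


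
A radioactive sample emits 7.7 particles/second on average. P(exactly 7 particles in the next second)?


Poisson(λ=7.7): P(X=7) = e^(-λ)×λ^k/k!
= e^(-7.7) × 7.7^7 / 7!
≈ 0.0004528271829 × 1604852.32669 / 5040 ≈ 0.144191

P(X=7) ≈ 0.144191 ≈ 14.42%


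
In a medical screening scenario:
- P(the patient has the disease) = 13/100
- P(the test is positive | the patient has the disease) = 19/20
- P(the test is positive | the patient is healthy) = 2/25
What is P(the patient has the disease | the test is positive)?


Using Bayes' theorem:
P(A|B) = P(B|A)·P(A) / P(B)

P(the test is positive) = 19/20 × 13/100 + 2/25 × 87/100
= 247/2000 + 87/1250 = 1931/10000

P(the patient has the disease|the test is positive) = (247/2000) / (1931/10000) = 1235/1931

P(the patient has the disease|the test is positive) = 1235/1931 ≈ 63.96%


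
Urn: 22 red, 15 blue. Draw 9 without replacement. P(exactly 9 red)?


Hypergeometric: C(22,9)×C(15,0)/C(37,9)
= 497420×1/124403620 = 133/33263

P(X=9) = 133/33263 ≈ 0.40%


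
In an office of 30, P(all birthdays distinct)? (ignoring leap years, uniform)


P(all different) = Π(365-i)/365 for i=0..29
= (365/365)×(364/365)×...×(336/365)
= 0.293684

P ≈ 0.2937 ≈ 29.37%


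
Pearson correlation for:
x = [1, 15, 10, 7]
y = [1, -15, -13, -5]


n=4, Σx=33, Σy=-32, Σxy=-389, Σx²=375, Σy²=420
r = (4×(-389) - 33×(-32))/√((4×375 - 33²)(4×420 - (-32)²))
= -500/√(411×656) = -500/√269616 ≈ -500/519.2456 ≈ -0.9629

r ≈ -0.9629


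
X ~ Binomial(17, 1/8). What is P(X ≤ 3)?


P(X ≤ 3) = Σ P(X=i) for i=0..3
P(X=0) = 232630513987207/2251799813685248
P(X=1) = 564959819683217/2251799813685248
P(X=2) = 80708545669031/281474976710656
P(X=3) = 57648961192165/281474976710656
Sum = 238056298569999/281474976710656

P(X ≤ 3) = 238056298569999/281474976710656 ≈ 84.57%


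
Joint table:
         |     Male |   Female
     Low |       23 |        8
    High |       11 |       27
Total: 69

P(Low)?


P(Low) = (23+8)/69 = 31/69

P(Low) = 31/69 ≈ 44.93%


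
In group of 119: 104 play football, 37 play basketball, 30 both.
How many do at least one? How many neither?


|A∪B| = 104+37-30 = 111
Neither = 119-111 = 8

At least one: 111; Neither: 8


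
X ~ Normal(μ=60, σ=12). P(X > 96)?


z = (96-60)/12 = 3.0
P(X > 96) = 1 - P(Z ≤ 3.0) = 1 - 0.9987 = 0.0013

P(X > 96) ≈ 0.0013


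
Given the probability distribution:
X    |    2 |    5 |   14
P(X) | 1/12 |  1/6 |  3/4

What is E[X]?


E[X] = Σ x·P(X=x)
= (2)×(1/12) + (5)×(1/6) + (14)×(3/4)
= 23/2

E[X] = 23/2


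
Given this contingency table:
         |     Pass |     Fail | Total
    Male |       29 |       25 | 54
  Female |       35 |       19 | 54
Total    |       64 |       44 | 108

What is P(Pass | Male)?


P(Pass | Male) = 29/(29+25) = 29/54

P(Pass|Male) = 29/54 ≈ 53.70%


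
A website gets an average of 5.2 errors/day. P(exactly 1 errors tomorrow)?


Poisson(λ=5.2): P(X=1) = e^(-λ)×λ^k/k!
= e^(-5.2) × 5.2^1 / 1!
≈ 0.005516564421 × 5.2 / 1 ≈ 0.028686

P(X=1) ≈ 0.028686 ≈ 2.87%


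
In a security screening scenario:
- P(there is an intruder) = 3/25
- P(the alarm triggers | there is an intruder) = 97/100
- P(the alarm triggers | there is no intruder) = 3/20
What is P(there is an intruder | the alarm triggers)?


Using Bayes' theorem:
P(A|B) = P(B|A)·P(A) / P(B)

P(the alarm triggers) = 97/100 × 3/25 + 3/20 × 22/25
= 291/2500 + 33/250 = 621/2500

P(there is an intruder|the alarm triggers) = (291/2500) / (621/2500) = 97/207

P(there is an intruder|the alarm triggers) = 97/207 ≈ 46.86%


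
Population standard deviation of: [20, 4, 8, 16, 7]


Mean = 55/5 = 11
  (20-11)²=81
  (4-11)²=49
  (8-11)²=9
  (16-11)²=25
  (7-11)²=16
Σ(x-μ)² = 180
σ² = 180/5 = 36

σ = √(36) ≈ 6.0000


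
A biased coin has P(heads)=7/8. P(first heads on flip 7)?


Geometric: P(X=7) = (1-p)^(k-1)×p = (1/8)^6×7/8 = 7/2097152

P(X=7) = 7/2097152 ≈ 0.00%


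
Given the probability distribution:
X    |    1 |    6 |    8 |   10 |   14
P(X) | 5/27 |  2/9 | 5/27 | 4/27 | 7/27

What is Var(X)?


E[X] = 73/9
E[X²] = 257/3
Var(X) = E[X²] - (E[X])² = 257/3 - 5329/81 = 1610/81

Var(X) = 1610/81 ≈ 19.8765


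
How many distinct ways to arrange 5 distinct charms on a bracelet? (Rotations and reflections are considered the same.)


Free circular arrangements: rotations and reflections both identified.
(n-1)!/2 = 4!/2 = 24/2 = 12

12


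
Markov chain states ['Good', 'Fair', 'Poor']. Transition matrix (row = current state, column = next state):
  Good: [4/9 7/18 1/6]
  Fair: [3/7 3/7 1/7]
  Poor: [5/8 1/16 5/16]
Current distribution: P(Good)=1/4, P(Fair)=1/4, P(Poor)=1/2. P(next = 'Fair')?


P(next=Fair) = Σᵢ P(now=i)×P(i→Fair)
= 1/4×7/18 + 1/4×3/7 + 1/2×1/16
= 7/72 + 3/28 + 1/32 = 475/2016

P = 475/2016 ≈ 0.2356


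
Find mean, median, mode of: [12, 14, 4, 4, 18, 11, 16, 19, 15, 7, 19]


Sorted: [4, 4, 7, 11, 12, 14, 15, 16, 18, 19, 19]
Mean = 139/11
Median = 14
Freq: {12: 1, 14: 1, 4: 2, 18: 1, 11: 1, 16: 1, 19: 2, 15: 1, 7: 1}
Mode: [4, 19]

Mean=139/11, Median=14, Mode=[4, 19]


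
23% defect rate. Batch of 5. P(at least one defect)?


P(all good) = (77/100)^5 = 2706784157/10000000000
P(≥1 defect) = 7293215843/10000000000

P = 7293215843/10000000000 ≈ 72.93%


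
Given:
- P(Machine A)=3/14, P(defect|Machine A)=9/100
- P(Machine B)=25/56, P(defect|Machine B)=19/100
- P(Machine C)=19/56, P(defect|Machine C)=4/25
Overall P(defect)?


P(B) = Σ P(B|Aᵢ)×P(Aᵢ)
  9/100×3/14 = 27/1400
  19/100×25/56 = 19/224
  4/25×19/56 = 19/350
Sum = 887/5600

P(defect) = 887/5600 ≈ 15.84%


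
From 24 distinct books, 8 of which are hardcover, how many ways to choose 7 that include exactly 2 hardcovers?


Choose 2 of the 8 hardcovers and 5 of the other 16 books:
C(8,2)×C(16,5) = 28×4368 = 122304

122304


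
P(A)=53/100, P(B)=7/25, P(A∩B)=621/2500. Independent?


P(A)×P(B) = 371/2500
P(A∩B) = 621/2500
Not equal → NOT independent

No, not independent


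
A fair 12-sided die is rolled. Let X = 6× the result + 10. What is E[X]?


E[die] = (1+12)/2 = 13/2
E[X] = 6×13/2 + 10 = 49

E[X] = 49


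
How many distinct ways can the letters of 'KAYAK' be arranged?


Letters: 5, freq: {'K': 2, 'A': 2, 'Y': 1}
5!/(2!×2!×1!) = 120/4 = 30

30


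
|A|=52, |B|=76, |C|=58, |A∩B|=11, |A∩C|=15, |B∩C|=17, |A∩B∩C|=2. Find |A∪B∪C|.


|A∪B∪C| = 52+76+58-11-15-17+2 = 145

|A∪B∪C| = 145


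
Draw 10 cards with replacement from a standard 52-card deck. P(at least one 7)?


P(not a 7) = 48/52 = 12/13
P(none in 10 draws) = (12/13)^10 = 61917364224/137858491849
P(≥1 7) = 1 - 61917364224/137858491849 = 75941127625/137858491849

P = 75941127625/137858491849 ≈ 55.09%


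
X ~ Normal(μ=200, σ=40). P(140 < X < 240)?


z₁=(140-200)/40=-1.5, z₂=(240-200)/40=1.0
P = Φ(1.0) - Φ(-1.5) = 0.841345 - 0.066807 = 0.774538 ≈ 0.7745

P(140 < X < 240) ≈ 0.7745


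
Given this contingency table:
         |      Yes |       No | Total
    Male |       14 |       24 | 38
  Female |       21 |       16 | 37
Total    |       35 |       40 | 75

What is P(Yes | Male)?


P(Yes | Male) = 14/(14+24) = 14/38 = 7/19

P(Yes|Male) = 7/19 ≈ 36.84%


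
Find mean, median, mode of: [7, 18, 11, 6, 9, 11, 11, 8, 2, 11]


Sorted: [2, 6, 7, 8, 9, 11, 11, 11, 11, 18]
Mean = 94/10 = 47/5
Median = 10
Freq: {7: 1, 18: 1, 11: 4, 6: 1, 9: 1, 8: 1, 2: 1}
Mode: [11]

Mean=47/5, Median=10, Mode=11


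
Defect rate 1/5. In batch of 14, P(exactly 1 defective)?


Binomial: P(X=1) = C(14,1)×p^1×(1-p)^13
= 14 × 1/5 × 67108864/1220703125 = 939524096/6103515625

P(X=1) = 939524096/6103515625 ≈ 15.39%


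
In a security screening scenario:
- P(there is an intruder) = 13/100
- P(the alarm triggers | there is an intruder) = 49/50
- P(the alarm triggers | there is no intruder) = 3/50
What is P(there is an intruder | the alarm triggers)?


Using Bayes' theorem:
P(A|B) = P(B|A)·P(A) / P(B)

P(the alarm triggers) = 49/50 × 13/100 + 3/50 × 87/100
= 637/5000 + 261/5000 = 449/2500

P(there is an intruder|the alarm triggers) = (637/5000) / (449/2500) = 637/898

P(there is an intruder|the alarm triggers) = 637/898 ≈ 70.94%


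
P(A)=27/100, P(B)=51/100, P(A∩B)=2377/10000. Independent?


P(A)×P(B) = 1377/10000
P(A∩B) = 2377/10000
Not equal → NOT independent

No, not independent


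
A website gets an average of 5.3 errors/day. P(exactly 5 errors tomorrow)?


Poisson(λ=5.3): P(X=5) = e^(-λ)×λ^k/k!
= e^(-5.3) × 5.3^5 / 5!
≈ 0.004991593907 × 4181.95493 / 120 ≈ 0.173955

P(X=5) ≈ 0.173955 ≈ 17.40%


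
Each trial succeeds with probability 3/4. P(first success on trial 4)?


Geometric: P(X=4) = (1-p)^(k-1)×p = (1/4)^3×3/4 = 3/256

P(X=4) = 3/256 ≈ 1.17%


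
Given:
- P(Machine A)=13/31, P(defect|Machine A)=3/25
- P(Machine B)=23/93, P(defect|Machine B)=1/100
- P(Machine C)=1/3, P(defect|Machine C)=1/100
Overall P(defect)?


P(B) = Σ P(B|Aᵢ)×P(Aᵢ)
  3/25×13/31 = 39/775
  1/100×23/93 = 23/9300
  1/100×1/3 = 1/300
Sum = 87/1550

P(defect) = 87/1550 ≈ 5.61%


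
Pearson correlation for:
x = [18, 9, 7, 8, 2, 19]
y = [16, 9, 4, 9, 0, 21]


n=6, Σx=63, Σy=59, Σxy=868, Σx²=883, Σy²=875
r = (6×868 - 63×59)/√((6×883 - 63²)(6×875 - 59²))
= 1491/√(1329×1769) = 1491/√2351001 ≈ 1491/1533.2974 ≈ 0.9724

r ≈ 0.9724


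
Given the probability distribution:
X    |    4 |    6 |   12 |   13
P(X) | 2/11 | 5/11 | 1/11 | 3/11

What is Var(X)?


E[X] = 89/11
E[X²] = 863/11
Var(X) = E[X²] - (E[X])² = 863/11 - 7921/121 = 1572/121

Var(X) = 1572/121 ≈ 12.9917


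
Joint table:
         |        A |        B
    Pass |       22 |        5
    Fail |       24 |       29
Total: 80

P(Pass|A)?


P(Pass|A) = 22/(22+24) = 22/46 = 11/23

P = 11/23 ≈ 47.83%


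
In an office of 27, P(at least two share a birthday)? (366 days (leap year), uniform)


P(all different) = Π(366-i)/366 for i=0..26
= 0.374173
P(match) = 1 - 0.374173 = 0.625827

P ≈ 0.6258 ≈ 62.58%


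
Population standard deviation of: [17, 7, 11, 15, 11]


Mean = 61/5
  (17-61/5)²=576/25
  (7-61/5)²=676/25
  (11-61/5)²=36/25
  (15-61/5)²=196/25
  (11-61/5)²=36/25
Σ(x-μ)² = 304/5
σ² = (304/5)/5 = 304/25

σ = √(304/25) ≈ 3.4871


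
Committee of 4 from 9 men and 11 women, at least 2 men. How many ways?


Count by #men:
  2M,2W: C(9,2)×C(11,2)=1980
  3M,1W: C(9,3)×C(11,1)=924
  4M,0W: C(9,4)×C(11,0)=126
Total = 3030

3030


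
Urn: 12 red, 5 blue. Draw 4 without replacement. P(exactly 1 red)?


Hypergeometric: C(12,1)×C(5,3)/C(17,4)
= 12×10/2380 = 6/119

P(X=1) = 6/119 ≈ 5.04%


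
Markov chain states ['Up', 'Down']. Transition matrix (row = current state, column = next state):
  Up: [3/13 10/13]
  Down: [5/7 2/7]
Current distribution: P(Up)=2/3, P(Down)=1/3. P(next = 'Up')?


P(next=Up) = Σᵢ P(now=i)×P(i→Up)
= 2/3×3/13 + 1/3×5/7
= 2/13 + 5/21 = 107/273

P = 107/273 ≈ 0.3919


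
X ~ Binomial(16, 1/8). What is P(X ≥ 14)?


P(X ≥ 14) = Σ P(X=i) for i=14..16
P(X=14) = 735/35184372088832
P(X=15) = 7/17592186044416
P(X=16) = 1/281474976710656
Sum = 5993/281474976710656

P(X ≥ 14) = 5993/281474976710656 ≈ 0.00%


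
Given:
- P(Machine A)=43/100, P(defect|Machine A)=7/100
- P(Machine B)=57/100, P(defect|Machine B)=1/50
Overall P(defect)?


P(B) = Σ P(B|Aᵢ)×P(Aᵢ)
  7/100×43/100 = 301/10000
  1/50×57/100 = 57/5000
Sum = 83/2000

P(defect) = 83/2000 ≈ 4.15%


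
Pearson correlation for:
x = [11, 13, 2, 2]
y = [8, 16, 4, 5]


n=4, Σx=28, Σy=33, Σxy=314, Σx²=298, Σy²=361
r = (4×314 - 28×33)/√((4×298 - 28²)(4×361 - 33²))
= 332/√(408×355) = 332/√144840 ≈ 332/380.5785 ≈ 0.8724

r ≈ 0.8724


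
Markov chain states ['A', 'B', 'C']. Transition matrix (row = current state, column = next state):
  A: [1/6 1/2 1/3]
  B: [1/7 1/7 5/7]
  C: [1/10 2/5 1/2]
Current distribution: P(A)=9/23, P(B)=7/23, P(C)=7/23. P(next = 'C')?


P(next=C) = Σᵢ P(now=i)×P(i→C)
= 9/23×1/3 + 7/23×5/7 + 7/23×1/2
= 3/23 + 5/23 + 7/46 = 1/2

P = 1/2 ≈ 0.5000


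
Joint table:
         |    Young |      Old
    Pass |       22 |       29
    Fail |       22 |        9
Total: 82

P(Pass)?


P(Pass) = (22+29)/82 = 51/82

P(Pass) = 51/82 ≈ 62.20%


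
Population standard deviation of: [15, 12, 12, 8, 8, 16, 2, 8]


Mean = 81/8
  (15-81/8)²=1521/64
  (12-81/8)²=225/64
  (12-81/8)²=225/64
  (8-81/8)²=289/64
  (8-81/8)²=289/64
  (16-81/8)²=2209/64
  (2-81/8)²=4225/64
  (8-81/8)²=289/64
Σ(x-μ)² = 1159/8
σ² = (1159/8)/8 = 1159/64

σ = √(1159/64) ≈ 4.2555


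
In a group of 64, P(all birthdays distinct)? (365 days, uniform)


P(all different) = Π(365-i)/365 for i=0..63
= (365/365)×(364/365)×...×(302/365)
= 0.002810

P ≈ 0.0028 ≈ 0.28%


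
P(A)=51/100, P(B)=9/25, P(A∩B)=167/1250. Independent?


P(A)×P(B) = 459/2500
P(A∩B) = 167/1250
Not equal → NOT independent

No, not independent


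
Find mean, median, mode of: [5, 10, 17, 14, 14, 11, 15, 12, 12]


Sorted: [5, 10, 11, 12, 12, 14, 14, 15, 17]
Mean = 110/9
Median = 12
Freq: {5: 1, 10: 1, 17: 1, 14: 2, 11: 1, 15: 1, 12: 2}
Mode: [12, 14]

Mean=110/9, Median=12, Mode=[12, 14]


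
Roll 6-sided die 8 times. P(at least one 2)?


P(no 2)^8 = (5/6)^8 = 390625/1679616
P(≥1) = 1 - 390625/1679616 = 1288991/1679616

P = 1288991/1679616 ≈ 76.74%


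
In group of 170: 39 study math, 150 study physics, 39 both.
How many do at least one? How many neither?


|A∪B| = 39+150-39 = 150
Neither = 170-150 = 20

At least one: 150; Neither: 20


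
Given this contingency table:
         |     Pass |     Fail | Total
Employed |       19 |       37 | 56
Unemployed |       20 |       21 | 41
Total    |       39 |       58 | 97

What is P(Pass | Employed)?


P(Pass | Employed) = 19/(19+37) = 19/56

P(Pass|Employed) = 19/56 ≈ 33.93%


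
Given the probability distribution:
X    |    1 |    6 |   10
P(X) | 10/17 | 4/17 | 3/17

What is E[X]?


E[X] = Σ x·P(X=x)
= (1)×(10/17) + (6)×(4/17) + (10)×(3/17)
= 64/17

E[X] = 64/17


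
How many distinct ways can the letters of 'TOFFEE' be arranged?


Letters: 6, freq: {'T': 1, 'O': 1, 'F': 2, 'E': 2}
6!/(1!×1!×2!×2!) = 720/4 = 180

180


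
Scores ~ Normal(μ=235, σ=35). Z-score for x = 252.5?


z = (x - μ)/σ = (252.5 - 235)/35 = 0.5

z = 0.5


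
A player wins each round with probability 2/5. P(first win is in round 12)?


Geometric: P(X=12) = (1-p)^(k-1)×p = (3/5)^11×2/5 = 354294/244140625

P(X=12) = 354294/244140625 ≈ 0.15%


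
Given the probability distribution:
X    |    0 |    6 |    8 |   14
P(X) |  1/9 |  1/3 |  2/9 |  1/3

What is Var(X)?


E[X] = 76/9
E[X²] = 824/9
Var(X) = E[X²] - (E[X])² = 824/9 - 5776/81 = 1640/81

Var(X) = 1640/81 ≈ 20.2469


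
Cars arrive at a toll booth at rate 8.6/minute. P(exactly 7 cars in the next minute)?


Poisson(λ=8.6): P(X=7) = e^(-λ)×λ^k/k!
= e^(-8.6) × 8.6^7 / 7!
≈ 0.0001841057937 × 3479278.22217 / 5040 ≈ 0.127094

P(X=7) ≈ 0.127094 ≈ 12.71%


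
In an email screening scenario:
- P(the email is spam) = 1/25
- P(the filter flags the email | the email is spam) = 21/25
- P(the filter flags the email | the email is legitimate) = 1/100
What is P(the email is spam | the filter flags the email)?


Using Bayes' theorem:
P(A|B) = P(B|A)·P(A) / P(B)

P(the filter flags the email) = 21/25 × 1/25 + 1/100 × 24/25
= 21/625 + 6/625 = 27/625

P(the email is spam|the filter flags the email) = (21/625) / (27/625) = 7/9

P(the email is spam|the filter flags the email) = 7/9 ≈ 77.78%


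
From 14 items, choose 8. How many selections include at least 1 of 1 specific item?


Complement: C(14,8) - C(13,8) = 3003 - 1287 = 1716

1716


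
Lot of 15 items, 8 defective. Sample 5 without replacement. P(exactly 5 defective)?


Hypergeometric: C(8,5)×C(7,0)/C(15,5)
= 56×1/3003 = 8/429

P(X=5) = 8/429 ≈ 1.86%


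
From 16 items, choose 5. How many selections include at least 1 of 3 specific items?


Complement: C(16,5) - C(13,5) = 4368 - 1287 = 3081

3081


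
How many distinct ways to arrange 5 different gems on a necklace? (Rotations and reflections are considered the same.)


Free circular arrangements: rotations and reflections both identified.
(n-1)!/2 = 4!/2 = 24/2 = 12

12


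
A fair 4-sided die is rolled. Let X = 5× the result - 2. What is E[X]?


E[die] = (1+4)/2 = 5/2
E[X] = 5×5/2 - 2 = 21/2

E[X] = 21/2


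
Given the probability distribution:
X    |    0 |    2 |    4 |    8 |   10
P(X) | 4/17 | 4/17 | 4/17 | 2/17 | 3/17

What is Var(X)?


E[X] = 70/17
E[X²] = 508/17
Var(X) = E[X²] - (E[X])² = 508/17 - 4900/289 = 3736/289

Var(X) = 3736/289 ≈ 12.9273


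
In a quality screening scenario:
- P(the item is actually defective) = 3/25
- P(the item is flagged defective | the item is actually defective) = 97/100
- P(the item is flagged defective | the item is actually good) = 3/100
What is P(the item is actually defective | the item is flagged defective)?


Using Bayes' theorem:
P(A|B) = P(B|A)·P(A) / P(B)

P(the item is flagged defective) = 97/100 × 3/25 + 3/100 × 22/25
= 291/2500 + 33/1250 = 357/2500

P(the item is actually defective|the item is flagged defective) = (291/2500) / (357/2500) = 97/119

P(the item is actually defective|the item is flagged defective) = 97/119 ≈ 81.51%


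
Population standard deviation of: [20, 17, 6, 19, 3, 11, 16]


Mean = 92/7
  (20-92/7)²=2304/49
  (17-92/7)²=729/49
  (6-92/7)²=2500/49
  (19-92/7)²=1681/49
  (3-92/7)²=5041/49
  (11-92/7)²=225/49
  (16-92/7)²=400/49
Σ(x-μ)² = 1840/7
σ² = (1840/7)/7 = 1840/49

σ = √(1840/49) ≈ 6.1279


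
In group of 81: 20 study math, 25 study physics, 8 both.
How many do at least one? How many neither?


|A∪B| = 20+25-8 = 37
Neither = 81-37 = 44

At least one: 37; Neither: 44


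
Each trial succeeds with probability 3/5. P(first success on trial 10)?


Geometric: P(X=10) = (1-p)^(k-1)×p = (2/5)^9×3/5 = 1536/9765625

P(X=10) = 1536/9765625 ≈ 0.02%


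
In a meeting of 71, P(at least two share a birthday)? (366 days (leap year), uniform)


P(all different) = Π(366-i)/366 for i=0..70
= 0.000694
P(match) = 1 - 0.000694 = 0.999306

P ≈ 0.9993 ≈ 99.93%


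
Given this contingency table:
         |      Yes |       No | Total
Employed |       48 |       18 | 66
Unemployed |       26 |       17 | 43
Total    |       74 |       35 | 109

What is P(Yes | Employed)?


P(Yes | Employed) = 48/(48+18) = 48/66 = 8/11

P(Yes|Employed) = 8/11 ≈ 72.73%


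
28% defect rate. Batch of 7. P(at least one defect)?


P(all good) = (18/25)^7 = 612220032/6103515625
P(≥1 defect) = 5491295593/6103515625

P = 5491295593/6103515625 ≈ 89.97%


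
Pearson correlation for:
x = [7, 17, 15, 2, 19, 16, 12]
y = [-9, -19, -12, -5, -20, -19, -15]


n=7, Σx=88, Σy=-99, Σxy=-1440, Σx²=1328, Σy²=1597
r = (7×(-1440) - 88×(-99))/√((7×1328 - 88²)(7×1597 - (-99)²))
= -1368/√(1552×1378) = -1368/√2138656 ≈ -1368/1462.4144 ≈ -0.9354

r ≈ -0.9354


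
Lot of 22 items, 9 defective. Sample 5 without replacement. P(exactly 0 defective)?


Hypergeometric: C(9,0)×C(13,5)/C(22,5)
= 1×1287/26334 = 13/266

P(X=0) = 13/266 ≈ 4.89%


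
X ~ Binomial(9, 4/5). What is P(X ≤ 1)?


P(X ≤ 1) = Σ P(X=i) for i=0..1
P(X=0) = 1/1953125
P(X=1) = 36/1953125
Sum = 37/1953125

P(X ≤ 1) = 37/1953125 ≈ 0.00%


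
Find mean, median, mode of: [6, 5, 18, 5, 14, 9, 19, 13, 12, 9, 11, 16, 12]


Sorted: [5, 5, 6, 9, 9, 11, 12, 12, 13, 14, 16, 18, 19]
Mean = 149/13
Median = 12
Freq: {6: 1, 5: 2, 18: 1, 14: 1, 9: 2, 19: 1, 13: 1, 12: 2, 11: 1, 16: 1}
Mode: [5, 9, 12]

Mean=149/13, Median=12, Mode=[5, 9, 12]


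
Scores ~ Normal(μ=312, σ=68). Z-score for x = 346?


z = (x - μ)/σ = (346 - 312)/68 = 0.5

z = 0.5


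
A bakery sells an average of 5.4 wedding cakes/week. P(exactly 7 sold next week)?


Poisson(λ=5.4): P(X=7) = e^(-λ)×λ^k/k!
= e^(-5.4) × 5.4^7 / 7!
≈ 0.004516580943 × 133892.520998 / 5040 ≈ 0.119987

P(X=7) ≈ 0.119987 ≈ 12.00%


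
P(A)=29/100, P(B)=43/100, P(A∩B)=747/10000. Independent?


P(A)×P(B) = 1247/10000
P(A∩B) = 747/10000
Not equal → NOT independent

No, not independent


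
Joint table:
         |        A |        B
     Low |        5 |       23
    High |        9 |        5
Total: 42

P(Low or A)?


P(Low∨A) = P(Low) + P(A) - P(Low∧A)
= (28 + 14 - 5)/42 = 37/42

P = 37/42 ≈ 88.10%


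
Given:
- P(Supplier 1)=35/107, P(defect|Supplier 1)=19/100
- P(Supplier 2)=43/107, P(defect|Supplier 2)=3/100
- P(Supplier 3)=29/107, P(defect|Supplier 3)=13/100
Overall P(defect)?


P(B) = Σ P(B|Aᵢ)×P(Aᵢ)
  19/100×35/107 = 133/2140
  3/100×43/107 = 129/10700
  13/100×29/107 = 377/10700
Sum = 1171/10700

P(defect) = 1171/10700 ≈ 10.94%


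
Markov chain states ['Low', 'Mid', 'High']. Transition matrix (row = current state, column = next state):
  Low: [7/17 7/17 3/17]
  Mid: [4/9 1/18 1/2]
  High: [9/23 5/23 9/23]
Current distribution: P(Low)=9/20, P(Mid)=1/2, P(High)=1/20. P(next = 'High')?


P(next=High) = Σᵢ P(now=i)×P(i→High)
= 9/20×3/17 + 1/2×1/2 + 1/20×9/23
= 27/340 + 1/4 + 9/460 = 2729/7820

P = 2729/7820 ≈ 0.3490


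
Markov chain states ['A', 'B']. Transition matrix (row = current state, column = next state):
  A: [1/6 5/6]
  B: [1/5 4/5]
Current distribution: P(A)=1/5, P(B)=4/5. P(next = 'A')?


P(next=A) = Σᵢ P(now=i)×P(i→A)
= 1/5×1/6 + 4/5×1/5
= 1/30 + 4/25 = 29/150

P = 29/150 ≈ 0.1933


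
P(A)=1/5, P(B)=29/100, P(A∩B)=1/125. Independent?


P(A)×P(B) = 29/500
P(A∩B) = 1/125
Not equal → NOT independent

No, not independent


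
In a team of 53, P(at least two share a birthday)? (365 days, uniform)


P(all different) = Π(365-i)/365 for i=0..52
= 0.018862
P(match) = 1 - 0.018862 = 0.981138

P ≈ 0.9811 ≈ 98.11%


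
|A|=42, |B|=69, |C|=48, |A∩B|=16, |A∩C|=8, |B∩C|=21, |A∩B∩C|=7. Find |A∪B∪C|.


|A∪B∪C| = 42+69+48-16-8-21+7 = 121

|A∪B∪C| = 121


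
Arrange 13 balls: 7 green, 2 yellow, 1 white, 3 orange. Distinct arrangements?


13!/(7!×2!×1!×3!) = 102960

102960


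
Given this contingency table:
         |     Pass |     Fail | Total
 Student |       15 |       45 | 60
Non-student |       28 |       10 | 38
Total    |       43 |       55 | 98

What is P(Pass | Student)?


P(Pass | Student) = 15/(15+45) = 15/60 = 1/4

P(Pass|Student) = 1/4 ≈ 25.00%


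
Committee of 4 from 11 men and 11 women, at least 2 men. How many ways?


Count by #men:
  2M,2W: C(11,2)×C(11,2)=3025
  3M,1W: C(11,3)×C(11,1)=1815
  4M,0W: C(11,4)×C(11,0)=330
Total = 5170

5170


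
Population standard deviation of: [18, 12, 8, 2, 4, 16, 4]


Mean = 64/7
  (18-64/7)²=3844/49
  (12-64/7)²=400/49
  (8-64/7)²=64/49
  (2-64/7)²=2500/49
  (4-64/7)²=1296/49
  (16-64/7)²=2304/49
  (4-64/7)²=1296/49
Σ(x-μ)² = 1672/7
σ² = (1672/7)/7 = 1672/49

σ = √(1672/49) ≈ 5.8414


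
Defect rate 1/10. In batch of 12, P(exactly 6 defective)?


Binomial: P(X=6) = C(12,6)×p^6×(1-p)^6
= 924 × 1/1000000 × 531441/1000000 = 122762871/250000000000

P(X=6) = 122762871/250000000000 ≈ 0.05%


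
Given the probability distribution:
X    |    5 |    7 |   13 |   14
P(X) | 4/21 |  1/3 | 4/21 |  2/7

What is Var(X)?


E[X] = 205/21
E[X²] = 765/7
Var(X) = E[X²] - (E[X])² = 765/7 - 42025/441 = 6170/441

Var(X) = 6170/441 ≈ 13.9909


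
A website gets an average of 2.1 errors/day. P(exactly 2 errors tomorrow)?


Poisson(λ=2.1): P(X=2) = e^(-λ)×λ^k/k!
= e^(-2.1) × 2.1^2 / 2!
≈ 0.1224564283 × 4.41 / 2 ≈ 0.270016

P(X=2) ≈ 0.270016 ≈ 27.00%


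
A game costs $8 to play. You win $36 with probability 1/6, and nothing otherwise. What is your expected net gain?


E[gain] = (36-8)×1/6 + (-8)×5/6
= 14/3 - 20/3 = -2

Expected net gain = $-2 ≈ $-2.00


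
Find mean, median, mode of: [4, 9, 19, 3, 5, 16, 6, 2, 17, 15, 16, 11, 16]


Sorted: [2, 3, 4, 5, 6, 9, 11, 15, 16, 16, 16, 17, 19]
Mean = 139/13
Median = 11
Freq: {4: 1, 9: 1, 19: 1, 3: 1, 5: 1, 16: 3, 6: 1, 2: 1, 17: 1, 15: 1, 11: 1}
Mode: [16]

Mean=139/13, Median=11, Mode=16


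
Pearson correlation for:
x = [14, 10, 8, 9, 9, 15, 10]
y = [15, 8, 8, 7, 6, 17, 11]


n=7, Σx=75, Σy=72, Σxy=836, Σx²=847, Σy²=848
r = (7×836 - 75×72)/√((7×847 - 75²)(7×848 - 72²))
= 452/√(304×752) = 452/√228608 ≈ 452/478.1297 ≈ 0.9454

r ≈ 0.9454


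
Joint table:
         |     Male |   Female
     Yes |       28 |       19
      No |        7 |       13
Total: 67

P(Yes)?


P(Yes) = (28+19)/67 = 47/67

P(Yes) = 47/67 ≈ 70.15%


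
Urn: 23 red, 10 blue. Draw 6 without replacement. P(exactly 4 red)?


Hypergeometric: C(23,4)×C(10,2)/C(33,6)
= 8855×45/1107568 = 5175/14384

P(X=4) = 5175/14384 ≈ 35.98%


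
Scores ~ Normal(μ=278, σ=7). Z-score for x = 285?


z = (x - μ)/σ = (285 - 278)/7 = 1.0

z = 1.0


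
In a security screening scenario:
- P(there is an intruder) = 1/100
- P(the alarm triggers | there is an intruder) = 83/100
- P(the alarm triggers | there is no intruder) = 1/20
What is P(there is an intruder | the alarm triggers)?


Using Bayes' theorem:
P(A|B) = P(B|A)·P(A) / P(B)

P(the alarm triggers) = 83/100 × 1/100 + 1/20 × 99/100
= 83/10000 + 99/2000 = 289/5000

P(there is an intruder|the alarm triggers) = (83/10000) / (289/5000) = 83/578

P(there is an intruder|the alarm triggers) = 83/578 ≈ 14.36%


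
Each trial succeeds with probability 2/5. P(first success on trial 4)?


Geometric: P(X=4) = (1-p)^(k-1)×p = (3/5)^3×2/5 = 54/625

P(X=4) = 54/625 ≈ 8.64%


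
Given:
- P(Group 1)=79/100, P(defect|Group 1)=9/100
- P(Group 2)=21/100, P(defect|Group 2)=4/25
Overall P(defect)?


P(B) = Σ P(B|Aᵢ)×P(Aᵢ)
  9/100×79/100 = 711/10000
  4/25×21/100 = 21/625
Sum = 1047/10000

P(defect) = 1047/10000 ≈ 10.47%


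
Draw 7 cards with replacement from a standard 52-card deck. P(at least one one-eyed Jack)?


P(not a one-eyed Jack) = 50/52 = 25/26
P(none in 7 draws) = (25/26)^7 = 6103515625/8031810176
P(≥1 one-eyed Jack) = 1 - 6103515625/8031810176 = 1928294551/8031810176

P = 1928294551/8031810176 ≈ 24.01%


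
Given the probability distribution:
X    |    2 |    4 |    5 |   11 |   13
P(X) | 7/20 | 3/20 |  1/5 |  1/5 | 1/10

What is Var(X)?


E[X] = 29/5
E[X²] = 499/10
Var(X) = E[X²] - (E[X])² = 499/10 - 841/25 = 813/50

Var(X) = 813/50 ≈ 16.2600


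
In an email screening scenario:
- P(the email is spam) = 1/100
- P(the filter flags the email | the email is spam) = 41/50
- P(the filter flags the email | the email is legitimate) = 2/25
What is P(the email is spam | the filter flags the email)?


Using Bayes' theorem:
P(A|B) = P(B|A)·P(A) / P(B)

P(the filter flags the email) = 41/50 × 1/100 + 2/25 × 99/100
= 41/5000 + 99/1250 = 437/5000

P(the email is spam|the filter flags the email) = (41/5000) / (437/5000) = 41/437

P(the email is spam|the filter flags the email) = 41/437 ≈ 9.38%


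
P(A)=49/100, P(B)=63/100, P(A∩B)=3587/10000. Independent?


P(A)×P(B) = 3087/10000
P(A∩B) = 3587/10000
Not equal → NOT independent

No, not independent


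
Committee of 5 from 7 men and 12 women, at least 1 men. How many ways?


Count by #men:
  1M,4W: C(7,1)×C(12,4)=3465
  2M,3W: C(7,2)×C(12,3)=4620
  3M,2W: C(7,3)×C(12,2)=2310
  4M,1W: C(7,4)×C(12,1)=420
  5M,0W: C(7,5)×C(12,0)=21
Total = 10836

10836


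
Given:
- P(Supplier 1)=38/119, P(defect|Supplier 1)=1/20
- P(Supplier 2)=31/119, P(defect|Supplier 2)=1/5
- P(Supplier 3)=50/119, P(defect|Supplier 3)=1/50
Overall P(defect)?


P(B) = Σ P(B|Aᵢ)×P(Aᵢ)
  1/20×38/119 = 19/1190
  1/5×31/119 = 31/595
  1/50×50/119 = 1/119
Sum = 13/170

P(defect) = 13/170 ≈ 7.65%


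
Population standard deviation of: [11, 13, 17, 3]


Mean = 44/4 = 11
  (11-11)²=0
  (13-11)²=4
  (17-11)²=36
  (3-11)²=64
Σ(x-μ)² = 104
σ² = 104/4 = 26

σ = √(26) ≈ 5.0990


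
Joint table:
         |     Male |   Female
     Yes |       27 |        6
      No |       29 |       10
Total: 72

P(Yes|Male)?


P(Yes|Male) = 27/(27+29) = 27/56

P = 27/56 ≈ 48.21%


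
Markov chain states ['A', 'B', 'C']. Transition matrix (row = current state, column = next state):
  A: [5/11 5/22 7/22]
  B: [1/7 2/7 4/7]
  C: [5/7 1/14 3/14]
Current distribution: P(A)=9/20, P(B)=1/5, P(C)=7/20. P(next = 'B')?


P(next=B) = Σᵢ P(now=i)×P(i→B)
= 9/20×5/22 + 1/5×2/7 + 7/20×1/14
= 9/88 + 2/35 + 1/40 = 71/385

P = 71/385 ≈ 0.1844


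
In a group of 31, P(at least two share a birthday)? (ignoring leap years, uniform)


P(all different) = Π(365-i)/365 for i=0..30
= 0.269545
P(match) = 1 - 0.269545 = 0.730455

P ≈ 0.7305 ≈ 73.05%


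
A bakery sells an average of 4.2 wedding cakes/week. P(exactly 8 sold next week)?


Poisson(λ=4.2): P(X=8) = e^(-λ)×λ^k/k!
= e^(-4.2) × 4.2^8 / 8!
≈ 0.01499557682 × 96826.5199642 / 40320 ≈ 0.036011

P(X=8) ≈ 0.036011 ≈ 3.60%


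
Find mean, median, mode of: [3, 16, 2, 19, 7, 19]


Sorted: [2, 3, 7, 16, 19, 19]
Mean = 66/6 = 11
Median = 23/2
Freq: {3: 1, 16: 1, 2: 1, 19: 2, 7: 1}
Mode: [19]

Mean=11, Median=23/2, Mode=19


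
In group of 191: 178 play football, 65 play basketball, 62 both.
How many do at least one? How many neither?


|A∪B| = 178+65-62 = 181
Neither = 191-181 = 10

At least one: 181; Neither: 10


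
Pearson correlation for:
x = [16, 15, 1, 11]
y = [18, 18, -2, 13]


n=4, Σx=43, Σy=47, Σxy=699, Σx²=603, Σy²=821
r = (4×699 - 43×47)/√((4×603 - 43²)(4×821 - 47²))
= 775/√(563×1075) = 775/√605225 ≈ 775/777.9621 ≈ 0.9962

r ≈ 0.9962


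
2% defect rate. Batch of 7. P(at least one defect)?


P(all good) = (49/50)^7 = 678223072849/781250000000
P(≥1 defect) = 103026927151/781250000000

P = 103026927151/781250000000 ≈ 13.19%


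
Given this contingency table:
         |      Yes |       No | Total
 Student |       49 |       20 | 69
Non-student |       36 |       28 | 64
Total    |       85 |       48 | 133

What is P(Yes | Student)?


P(Yes | Student) = 49/(49+20) = 49/69

P(Yes|Student) = 49/69 ≈ 71.01%


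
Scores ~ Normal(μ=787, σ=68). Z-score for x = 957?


z = (x - μ)/σ = (957 - 787)/68 = 2.5

z = 2.5


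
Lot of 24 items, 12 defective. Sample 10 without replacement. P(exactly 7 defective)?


Hypergeometric: C(12,7)×C(12,3)/C(24,10)
= 792×220/1961256 = 660/7429

P(X=7) = 660/7429 ≈ 8.88%


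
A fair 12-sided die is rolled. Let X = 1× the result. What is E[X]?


E[die] = (1+12)/2 = 13/2
E[X] = 1 × 13/2 = 13/2

E[X] = 13/2


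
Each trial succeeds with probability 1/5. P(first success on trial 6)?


Geometric: P(X=6) = (1-p)^(k-1)×p = (4/5)^5×1/5 = 1024/15625

P(X=6) = 1024/15625 ≈ 6.55%


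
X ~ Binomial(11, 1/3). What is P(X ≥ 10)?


P(X ≥ 10) = Σ P(X=i) for i=10..11
P(X=10) = 22/177147
P(X=11) = 1/177147
Sum = 23/177147

P(X ≥ 10) = 23/177147 ≈ 0.01%


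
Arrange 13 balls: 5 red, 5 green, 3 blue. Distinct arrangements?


13!/(5!×5!×3!) = 72072

72072


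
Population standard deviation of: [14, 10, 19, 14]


Mean = 57/4
  (14-57/4)²=1/16
  (10-57/4)²=289/16
  (19-57/4)²=361/16
  (14-57/4)²=1/16
Σ(x-μ)² = 163/4
σ² = (163/4)/4 = 163/16

σ = √(163/16) ≈ 3.1918


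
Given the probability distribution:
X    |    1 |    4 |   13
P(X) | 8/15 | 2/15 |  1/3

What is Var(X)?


E[X] = 27/5
E[X²] = 59
Var(X) = E[X²] - (E[X])² = 59 - 729/25 = 746/25

Var(X) = 746/25 ≈ 29.8400


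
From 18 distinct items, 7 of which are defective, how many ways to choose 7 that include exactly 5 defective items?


Choose 5 of the 7 defective items and 2 of the other 11 items:
C(7,5)×C(11,2) = 21×55 = 1155

1155


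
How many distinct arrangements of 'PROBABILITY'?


Letters: 11, freq: {'P': 1, 'R': 1, 'O': 1, 'B': 2, 'A': 1, 'I': 2, 'L': 1, 'T': 1, 'Y': 1}
11!/(1!×1!×1!×2!×1!×2!×1!×1!×1!) = 39916800/4 = 9979200

9979200


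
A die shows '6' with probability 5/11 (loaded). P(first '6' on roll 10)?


Geometric: P(X=10) = (1-p)^(k-1)×p = (6/11)^9×5/11 = 50388480/25937424601

P(X=10) = 50388480/25937424601 ≈ 0.19%


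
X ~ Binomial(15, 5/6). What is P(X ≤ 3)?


P(X ≤ 3) = Σ P(X=i) for i=0..3
P(X=0) = 1/470184984576
P(X=1) = 25/156728328192
P(X=2) = 875/156728328192
P(X=3) = 56875/470184984576
Sum = 7447/58773123072

P(X ≤ 3) = 7447/58773123072 ≈ 0.00%


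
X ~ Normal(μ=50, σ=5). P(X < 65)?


z = (65-50)/5 = 3.0
P(Z < 3.0) = 0.9987

P(X < 65) ≈ 0.9987


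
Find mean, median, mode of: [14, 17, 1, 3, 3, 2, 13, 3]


Sorted: [1, 2, 3, 3, 3, 13, 14, 17]
Mean = 56/8 = 7
Median = 3
Freq: {14: 1, 17: 1, 1: 1, 3: 3, 2: 1, 13: 1}
Mode: [3]

Mean=7, Median=3, Mode=3


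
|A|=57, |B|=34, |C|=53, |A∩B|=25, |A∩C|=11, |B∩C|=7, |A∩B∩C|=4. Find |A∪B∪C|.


|A∪B∪C| = 57+34+53-25-11-7+4 = 105

|A∪B∪C| = 105


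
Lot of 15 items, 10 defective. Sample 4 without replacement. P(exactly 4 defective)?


Hypergeometric: C(10,4)×C(5,0)/C(15,4)
= 210×1/1365 = 2/13

P(X=4) = 2/13 ≈ 15.38%


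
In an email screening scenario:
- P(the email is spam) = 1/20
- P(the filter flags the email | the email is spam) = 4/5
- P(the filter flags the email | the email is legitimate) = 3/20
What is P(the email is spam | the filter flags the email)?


Using Bayes' theorem:
P(A|B) = P(B|A)·P(A) / P(B)

P(the filter flags the email) = 4/5 × 1/20 + 3/20 × 19/20
= 1/25 + 57/400 = 73/400

P(the email is spam|the filter flags the email) = (1/25) / (73/400) = 16/73

P(the email is spam|the filter flags the email) = 16/73 ≈ 21.92%
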